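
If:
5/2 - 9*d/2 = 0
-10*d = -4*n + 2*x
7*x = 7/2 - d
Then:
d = 5/9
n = 403/252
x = 53/126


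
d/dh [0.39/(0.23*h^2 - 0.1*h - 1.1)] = (0.039 - 0.1794*h)/(-0.23*h^2 + 0.1*h + 1.1)^2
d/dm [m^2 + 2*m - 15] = 2*m + 2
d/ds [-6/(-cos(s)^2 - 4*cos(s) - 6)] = 12*(cos(s) + 2)*sin(s)/(cos(s)^2 + 4*cos(s) + 6)^2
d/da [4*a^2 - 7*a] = 8*a - 7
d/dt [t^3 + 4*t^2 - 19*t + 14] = 3*t^2 + 8*t - 19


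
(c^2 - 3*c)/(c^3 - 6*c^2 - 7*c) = (3 - c)/(-c^2 + 6*c + 7)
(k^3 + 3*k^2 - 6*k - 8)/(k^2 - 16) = (k^2 - k - 2)/(k - 4)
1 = 1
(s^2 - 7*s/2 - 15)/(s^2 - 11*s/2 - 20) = (s - 6)/(s - 8)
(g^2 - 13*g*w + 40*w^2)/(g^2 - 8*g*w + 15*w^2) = (-g + 8*w)/(-g + 3*w)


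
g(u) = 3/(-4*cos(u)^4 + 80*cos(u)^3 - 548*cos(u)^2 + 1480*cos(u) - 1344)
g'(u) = 3*(-16*sin(u)*cos(u)^3 + 240*sin(u)*cos(u)^2 - 1096*sin(u)*cos(u) + 1480*sin(u))/(-4*cos(u)^4 + 80*cos(u)^3 - 548*cos(u)^2 + 1480*cos(u) - 1344)^2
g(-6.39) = -0.01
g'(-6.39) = -0.00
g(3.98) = -0.00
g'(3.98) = -0.00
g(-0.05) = -0.01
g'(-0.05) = -0.00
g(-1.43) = -0.00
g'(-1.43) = -0.00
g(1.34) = -0.00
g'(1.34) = 0.00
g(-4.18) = -0.00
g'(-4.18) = 0.00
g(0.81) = -0.01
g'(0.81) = 0.01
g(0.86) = -0.01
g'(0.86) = 0.01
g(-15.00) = 0.00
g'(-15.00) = 0.00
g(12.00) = -0.00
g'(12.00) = -0.00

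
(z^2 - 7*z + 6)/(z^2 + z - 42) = (z - 1)/(z + 7)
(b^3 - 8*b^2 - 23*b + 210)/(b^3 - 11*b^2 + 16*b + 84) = (b + 5)/(b + 2)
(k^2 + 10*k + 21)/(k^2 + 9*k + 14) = (k + 3)/(k + 2)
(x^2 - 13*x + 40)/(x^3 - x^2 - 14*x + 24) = (x^2 - 13*x + 40)/(x^3 - x^2 - 14*x + 24)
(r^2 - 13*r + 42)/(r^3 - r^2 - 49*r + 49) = (r - 6)/(r^2 + 6*r - 7)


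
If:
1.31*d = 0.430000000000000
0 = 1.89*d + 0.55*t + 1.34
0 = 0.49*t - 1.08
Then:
No Solution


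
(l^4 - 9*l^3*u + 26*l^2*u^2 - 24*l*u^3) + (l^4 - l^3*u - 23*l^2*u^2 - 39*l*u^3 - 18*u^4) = 2*l^4 - 10*l^3*u + 3*l^2*u^2 - 63*l*u^3 - 18*u^4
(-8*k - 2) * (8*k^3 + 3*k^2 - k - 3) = -64*k^4 - 40*k^3 + 2*k^2 + 26*k + 6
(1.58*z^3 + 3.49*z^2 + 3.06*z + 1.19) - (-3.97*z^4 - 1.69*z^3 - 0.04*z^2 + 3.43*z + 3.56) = 3.97*z^4 + 3.27*z^3 + 3.53*z^2 - 0.37*z - 2.37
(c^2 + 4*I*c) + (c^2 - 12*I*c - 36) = 2*c^2 - 8*I*c - 36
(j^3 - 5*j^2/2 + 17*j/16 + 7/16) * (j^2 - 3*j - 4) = j^5 - 11*j^4/2 + 73*j^3/16 + 29*j^2/4 - 89*j/16 - 7/4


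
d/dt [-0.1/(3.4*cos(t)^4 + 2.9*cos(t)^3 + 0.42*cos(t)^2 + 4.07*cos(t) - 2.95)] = -(1.36*cos(t)^3 + 0.87*cos(t)^2 + 0.0840000000000001*cos(t) + 0.407)*sin(t)/(3.4*cos(t)^4 + 2.9*cos(t)^3 + 0.42*cos(t)^2 + 4.07*cos(t) - 2.95)^2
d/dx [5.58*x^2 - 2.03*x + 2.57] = 11.16*x - 2.03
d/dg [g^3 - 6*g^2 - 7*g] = 3*g^2 - 12*g - 7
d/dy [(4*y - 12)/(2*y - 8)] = -2/(y - 4)^2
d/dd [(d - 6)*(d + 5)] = 2*d - 1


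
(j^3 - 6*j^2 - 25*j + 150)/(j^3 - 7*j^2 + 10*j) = (j^2 - j - 30)/(j*(j - 2))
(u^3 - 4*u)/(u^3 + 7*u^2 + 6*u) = (u^2 - 4)/(u^2 + 7*u + 6)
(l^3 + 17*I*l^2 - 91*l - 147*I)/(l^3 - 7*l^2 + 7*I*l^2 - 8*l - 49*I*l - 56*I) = (l^2 + 10*I*l - 21)/(l^2 - 7*l - 8)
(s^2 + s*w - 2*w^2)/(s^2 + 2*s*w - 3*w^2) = (s + 2*w)/(s + 3*w)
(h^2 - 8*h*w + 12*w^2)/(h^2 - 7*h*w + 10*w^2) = (-h + 6*w)/(-h + 5*w)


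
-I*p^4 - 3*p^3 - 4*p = p*(p - 2*I)^2*(-I*p + 1)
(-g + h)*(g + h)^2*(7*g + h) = -7*g^4 - 8*g^3*h + 6*g^2*h^2 + 8*g*h^3 + h^4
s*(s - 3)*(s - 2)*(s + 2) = s^4 - 3*s^3 - 4*s^2 + 12*s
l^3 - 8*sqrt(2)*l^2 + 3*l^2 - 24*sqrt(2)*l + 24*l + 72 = (l + 3)*(l - 6*sqrt(2))*(l - 2*sqrt(2))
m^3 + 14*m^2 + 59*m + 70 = (m + 2)*(m + 5)*(m + 7)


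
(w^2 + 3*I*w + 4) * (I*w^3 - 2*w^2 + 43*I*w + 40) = I*w^5 - 5*w^4 + 41*I*w^3 - 97*w^2 + 292*I*w + 160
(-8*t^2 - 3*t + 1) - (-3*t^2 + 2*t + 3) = -5*t^2 - 5*t - 2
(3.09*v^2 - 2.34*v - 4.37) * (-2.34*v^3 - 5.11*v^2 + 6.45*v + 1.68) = -7.2306*v^5 - 10.3143*v^4 + 42.1137*v^3 + 12.4289*v^2 - 32.1177*v - 7.3416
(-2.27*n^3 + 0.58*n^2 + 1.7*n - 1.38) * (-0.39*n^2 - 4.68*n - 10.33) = 0.8853*n^5 + 10.3974*n^4 + 20.0717*n^3 - 13.4092*n^2 - 11.1026*n + 14.2554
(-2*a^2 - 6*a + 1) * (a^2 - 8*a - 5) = -2*a^4 + 10*a^3 + 59*a^2 + 22*a - 5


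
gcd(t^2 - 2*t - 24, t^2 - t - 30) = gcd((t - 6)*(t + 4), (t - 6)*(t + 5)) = t - 6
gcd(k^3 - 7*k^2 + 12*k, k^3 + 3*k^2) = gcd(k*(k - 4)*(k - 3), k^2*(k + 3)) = k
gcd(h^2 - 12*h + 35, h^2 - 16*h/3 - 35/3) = h - 7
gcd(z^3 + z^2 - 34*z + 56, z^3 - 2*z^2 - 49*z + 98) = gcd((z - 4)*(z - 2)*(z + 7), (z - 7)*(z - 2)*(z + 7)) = z^2 + 5*z - 14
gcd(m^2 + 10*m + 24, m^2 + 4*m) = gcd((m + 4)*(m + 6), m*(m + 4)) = m + 4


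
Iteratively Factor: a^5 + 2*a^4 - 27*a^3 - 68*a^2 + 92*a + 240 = (a + 2)*(a^4 - 27*a^2 - 14*a + 120) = (a - 5)*(a + 2)*(a^3 + 5*a^2 - 2*a - 24) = (a - 5)*(a + 2)*(a + 4)*(a^2 + a - 6) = (a - 5)*(a - 2)*(a + 2)*(a + 4)*(a + 3)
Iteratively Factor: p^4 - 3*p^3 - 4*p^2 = (p)*(p^3 - 3*p^2 - 4*p) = p*(p - 4)*(p^2 + p) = p*(p - 4)*(p + 1)*(p)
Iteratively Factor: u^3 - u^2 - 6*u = (u)*(u^2 - u - 6) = u*(u - 3)*(u + 2)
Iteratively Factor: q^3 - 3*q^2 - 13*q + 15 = (q + 3)*(q^2 - 6*q + 5) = (q - 5)*(q + 3)*(q - 1)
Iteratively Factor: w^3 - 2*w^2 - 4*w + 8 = (w + 2)*(w^2 - 4*w + 4) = (w - 2)*(w + 2)*(w - 2)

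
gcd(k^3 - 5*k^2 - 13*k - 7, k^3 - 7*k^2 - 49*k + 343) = k - 7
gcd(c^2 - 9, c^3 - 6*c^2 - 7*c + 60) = c + 3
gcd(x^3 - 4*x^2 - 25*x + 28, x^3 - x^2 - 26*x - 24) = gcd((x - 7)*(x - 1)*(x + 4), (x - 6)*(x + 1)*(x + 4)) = x + 4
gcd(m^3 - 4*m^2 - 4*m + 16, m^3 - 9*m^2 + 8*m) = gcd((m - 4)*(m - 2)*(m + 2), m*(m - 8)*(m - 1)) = 1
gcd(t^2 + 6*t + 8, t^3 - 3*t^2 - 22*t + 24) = t + 4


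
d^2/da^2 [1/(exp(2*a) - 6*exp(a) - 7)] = 2*((3 - 2*exp(a))*(-exp(2*a) + 6*exp(a) + 7) - 4*(exp(a) - 3)^2*exp(a))*exp(a)/(-exp(2*a) + 6*exp(a) + 7)^3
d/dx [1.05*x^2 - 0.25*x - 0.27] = 2.1*x - 0.25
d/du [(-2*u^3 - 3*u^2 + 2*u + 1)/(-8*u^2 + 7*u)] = (16*u^4 - 28*u^3 - 5*u^2 + 16*u - 7)/(u^2*(64*u^2 - 112*u + 49))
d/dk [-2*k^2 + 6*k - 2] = 6 - 4*k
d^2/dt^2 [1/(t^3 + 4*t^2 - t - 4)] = 2*(-(3*t + 4)*(t^3 + 4*t^2 - t - 4) + (3*t^2 + 8*t - 1)^2)/(t^3 + 4*t^2 - t - 4)^3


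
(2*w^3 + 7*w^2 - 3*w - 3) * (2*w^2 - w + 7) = 4*w^5 + 12*w^4 + w^3 + 46*w^2 - 18*w - 21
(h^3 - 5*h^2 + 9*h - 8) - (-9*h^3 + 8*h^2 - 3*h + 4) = 10*h^3 - 13*h^2 + 12*h - 12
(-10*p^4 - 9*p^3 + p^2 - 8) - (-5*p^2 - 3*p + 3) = -10*p^4 - 9*p^3 + 6*p^2 + 3*p - 11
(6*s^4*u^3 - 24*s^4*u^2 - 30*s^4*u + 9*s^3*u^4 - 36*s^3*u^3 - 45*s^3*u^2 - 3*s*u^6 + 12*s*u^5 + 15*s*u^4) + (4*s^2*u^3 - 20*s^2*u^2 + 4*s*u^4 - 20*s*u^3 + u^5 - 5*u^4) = 6*s^4*u^3 - 24*s^4*u^2 - 30*s^4*u + 9*s^3*u^4 - 36*s^3*u^3 - 45*s^3*u^2 + 4*s^2*u^3 - 20*s^2*u^2 - 3*s*u^6 + 12*s*u^5 + 19*s*u^4 - 20*s*u^3 + u^5 - 5*u^4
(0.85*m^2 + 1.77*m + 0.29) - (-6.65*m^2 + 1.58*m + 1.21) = 7.5*m^2 + 0.19*m - 0.92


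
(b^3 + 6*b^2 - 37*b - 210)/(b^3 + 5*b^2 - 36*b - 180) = (b + 7)/(b + 6)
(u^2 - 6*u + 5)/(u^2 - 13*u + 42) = (u^2 - 6*u + 5)/(u^2 - 13*u + 42)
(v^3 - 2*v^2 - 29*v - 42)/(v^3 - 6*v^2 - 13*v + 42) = (v + 2)/(v - 2)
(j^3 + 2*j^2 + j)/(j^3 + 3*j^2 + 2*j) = (j + 1)/(j + 2)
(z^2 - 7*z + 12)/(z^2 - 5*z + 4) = (z - 3)/(z - 1)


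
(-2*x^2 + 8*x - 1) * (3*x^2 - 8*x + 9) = -6*x^4 + 40*x^3 - 85*x^2 + 80*x - 9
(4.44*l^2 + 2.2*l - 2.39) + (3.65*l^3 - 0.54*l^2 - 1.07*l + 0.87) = 3.65*l^3 + 3.9*l^2 + 1.13*l - 1.52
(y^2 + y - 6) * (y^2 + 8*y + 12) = y^4 + 9*y^3 + 14*y^2 - 36*y - 72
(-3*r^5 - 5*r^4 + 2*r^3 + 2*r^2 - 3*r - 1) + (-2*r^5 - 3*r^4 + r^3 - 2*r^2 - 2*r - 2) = -5*r^5 - 8*r^4 + 3*r^3 - 5*r - 3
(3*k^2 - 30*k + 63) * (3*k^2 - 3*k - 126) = 9*k^4 - 99*k^3 - 99*k^2 + 3591*k - 7938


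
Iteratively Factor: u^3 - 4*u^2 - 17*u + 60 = (u + 4)*(u^2 - 8*u + 15) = (u - 5)*(u + 4)*(u - 3)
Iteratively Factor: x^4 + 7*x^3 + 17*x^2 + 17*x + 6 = (x + 2)*(x^3 + 5*x^2 + 7*x + 3) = (x + 2)*(x + 3)*(x^2 + 2*x + 1) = (x + 1)*(x + 2)*(x + 3)*(x + 1)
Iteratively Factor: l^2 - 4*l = (l)*(l - 4)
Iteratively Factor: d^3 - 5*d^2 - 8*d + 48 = (d + 3)*(d^2 - 8*d + 16) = (d - 4)*(d + 3)*(d - 4)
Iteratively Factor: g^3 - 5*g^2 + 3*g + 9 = (g - 3)*(g^2 - 2*g - 3) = (g - 3)*(g + 1)*(g - 3)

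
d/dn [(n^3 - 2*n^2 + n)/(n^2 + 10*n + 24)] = (n^4 + 20*n^3 + 51*n^2 - 96*n + 24)/(n^4 + 20*n^3 + 148*n^2 + 480*n + 576)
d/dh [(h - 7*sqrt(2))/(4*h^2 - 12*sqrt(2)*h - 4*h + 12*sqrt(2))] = (h^2 - 3*sqrt(2)*h - h + (h - 7*sqrt(2))*(-2*h + 1 + 3*sqrt(2)) + 3*sqrt(2))/(4*(h^2 - 3*sqrt(2)*h - h + 3*sqrt(2))^2)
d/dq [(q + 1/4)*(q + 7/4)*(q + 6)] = 3*q^2 + 16*q + 199/16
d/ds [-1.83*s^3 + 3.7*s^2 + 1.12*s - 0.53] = -5.49*s^2 + 7.4*s + 1.12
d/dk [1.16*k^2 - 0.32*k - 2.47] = 2.32*k - 0.32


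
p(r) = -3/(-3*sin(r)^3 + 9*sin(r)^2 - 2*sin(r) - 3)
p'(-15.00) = 4.64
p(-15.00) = -1.02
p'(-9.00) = 156.54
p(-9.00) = 6.86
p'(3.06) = 0.18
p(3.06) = 0.97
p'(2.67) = -2.12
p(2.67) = 1.29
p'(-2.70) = 430.76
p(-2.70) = 11.23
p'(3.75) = 13.88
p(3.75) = -1.83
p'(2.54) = -4.08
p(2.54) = 1.67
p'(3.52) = 35.44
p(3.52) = 3.40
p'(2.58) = -3.31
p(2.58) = 1.53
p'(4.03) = 1.40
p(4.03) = -0.56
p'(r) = -3*(9*sin(r)^2*cos(r) - 18*sin(r)*cos(r) + 2*cos(r))/(-3*sin(r)^3 + 9*sin(r)^2 - 2*sin(r) - 3)^2 = 3*(-9*sin(r)^2 + 18*sin(r) - 2)*cos(r)/(3*sin(r)^3 - 9*sin(r)^2 + 2*sin(r) + 3)^2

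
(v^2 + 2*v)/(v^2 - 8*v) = (v + 2)/(v - 8)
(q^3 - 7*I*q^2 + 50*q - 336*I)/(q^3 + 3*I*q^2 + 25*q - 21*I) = (q^2 - 14*I*q - 48)/(q^2 - 4*I*q - 3)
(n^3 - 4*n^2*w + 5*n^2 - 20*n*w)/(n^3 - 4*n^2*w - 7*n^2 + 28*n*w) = (n + 5)/(n - 7)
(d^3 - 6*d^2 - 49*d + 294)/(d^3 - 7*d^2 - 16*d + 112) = (d^2 + d - 42)/(d^2 - 16)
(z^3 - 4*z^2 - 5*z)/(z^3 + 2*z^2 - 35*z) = (z + 1)/(z + 7)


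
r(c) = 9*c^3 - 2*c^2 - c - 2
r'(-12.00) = 3935.00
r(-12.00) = -15830.00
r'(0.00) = -1.00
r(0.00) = -2.00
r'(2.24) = 125.52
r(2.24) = 86.88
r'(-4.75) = 627.19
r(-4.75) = -1006.92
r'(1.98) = 96.93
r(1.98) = 58.04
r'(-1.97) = 111.66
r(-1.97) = -76.60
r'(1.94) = 92.86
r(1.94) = 54.25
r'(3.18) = 259.31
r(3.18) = 264.01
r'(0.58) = 5.76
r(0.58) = -1.50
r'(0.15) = -0.99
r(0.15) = -2.16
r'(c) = 27*c^2 - 4*c - 1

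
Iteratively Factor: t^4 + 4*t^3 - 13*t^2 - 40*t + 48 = (t + 4)*(t^3 - 13*t + 12) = (t - 1)*(t + 4)*(t^2 + t - 12) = (t - 1)*(t + 4)^2*(t - 3)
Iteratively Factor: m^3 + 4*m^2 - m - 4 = (m - 1)*(m^2 + 5*m + 4) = (m - 1)*(m + 4)*(m + 1)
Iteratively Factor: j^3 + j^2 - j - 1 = (j + 1)*(j^2 - 1) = (j - 1)*(j + 1)*(j + 1)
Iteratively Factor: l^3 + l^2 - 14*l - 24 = (l + 3)*(l^2 - 2*l - 8) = (l - 4)*(l + 3)*(l + 2)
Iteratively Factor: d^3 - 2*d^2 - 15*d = (d)*(d^2 - 2*d - 15) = d*(d - 5)*(d + 3)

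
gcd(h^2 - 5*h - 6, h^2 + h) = h + 1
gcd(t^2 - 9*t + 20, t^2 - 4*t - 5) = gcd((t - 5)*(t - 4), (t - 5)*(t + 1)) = t - 5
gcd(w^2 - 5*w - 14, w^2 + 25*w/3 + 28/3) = 1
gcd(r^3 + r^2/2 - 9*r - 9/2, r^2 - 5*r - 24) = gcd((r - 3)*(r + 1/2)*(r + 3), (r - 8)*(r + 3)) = r + 3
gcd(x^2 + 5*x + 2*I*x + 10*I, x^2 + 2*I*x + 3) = 1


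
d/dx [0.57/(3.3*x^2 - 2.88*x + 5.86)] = (1.6416 - 3.762*x)/(3.3*x^2 - 2.88*x + 5.86)^2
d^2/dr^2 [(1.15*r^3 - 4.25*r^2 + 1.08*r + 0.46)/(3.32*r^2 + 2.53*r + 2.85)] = (88.164454*r^3 + 321.455274*r^2 + 17.914386*r - 87.432142)/(36.594368*r^6 + 83.660016*r^5 + 157.994484*r^4 + 159.827437*r^3 + 135.627795*r^2 + 61.649775*r + 23.149125)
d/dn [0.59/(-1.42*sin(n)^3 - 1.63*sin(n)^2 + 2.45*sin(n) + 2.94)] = (2.5134*sin(n)^2 + 1.9234*sin(n) - 1.4455)*cos(n)/(1.42*sin(n)^3 + 1.63*sin(n)^2 - 2.45*sin(n) - 2.94)^2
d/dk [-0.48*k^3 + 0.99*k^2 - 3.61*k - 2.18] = -1.44*k^2 + 1.98*k - 3.61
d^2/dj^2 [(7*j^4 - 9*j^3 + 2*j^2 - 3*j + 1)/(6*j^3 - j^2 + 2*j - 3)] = 2*(-59*j^6 + 336*j^5 - 627*j^4 - 104*j^3 + 237*j^2 - 168*j + 1)/(216*j^9 - 108*j^8 + 234*j^7 - 397*j^6 + 186*j^5 - 237*j^4 + 206*j^3 - 63*j^2 + 54*j - 27)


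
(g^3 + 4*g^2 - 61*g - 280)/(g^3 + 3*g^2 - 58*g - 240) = (g + 7)/(g + 6)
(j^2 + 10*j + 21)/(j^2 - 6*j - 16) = (j^2 + 10*j + 21)/(j^2 - 6*j - 16)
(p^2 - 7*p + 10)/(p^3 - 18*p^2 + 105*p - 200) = (p - 2)/(p^2 - 13*p + 40)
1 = 1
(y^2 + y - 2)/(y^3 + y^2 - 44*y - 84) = (y - 1)/(y^2 - y - 42)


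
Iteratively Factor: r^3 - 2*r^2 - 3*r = (r)*(r^2 - 2*r - 3) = r*(r - 3)*(r + 1)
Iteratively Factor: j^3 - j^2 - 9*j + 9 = (j + 3)*(j^2 - 4*j + 3) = (j - 3)*(j + 3)*(j - 1)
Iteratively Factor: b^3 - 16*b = (b)*(b^2 - 16) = b*(b - 4)*(b + 4)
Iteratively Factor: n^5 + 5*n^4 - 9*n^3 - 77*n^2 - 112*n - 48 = (n + 1)*(n^4 + 4*n^3 - 13*n^2 - 64*n - 48) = (n + 1)*(n + 3)*(n^3 + n^2 - 16*n - 16) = (n + 1)^2*(n + 3)*(n^2 - 16) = (n - 4)*(n + 1)^2*(n + 3)*(n + 4)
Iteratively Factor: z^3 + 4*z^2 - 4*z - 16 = (z - 2)*(z^2 + 6*z + 8) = (z - 2)*(z + 2)*(z + 4)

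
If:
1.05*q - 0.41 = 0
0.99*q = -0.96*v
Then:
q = 0.39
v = -0.40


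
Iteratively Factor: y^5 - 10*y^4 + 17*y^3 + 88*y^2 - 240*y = (y)*(y^4 - 10*y^3 + 17*y^2 + 88*y - 240) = y*(y - 5)*(y^3 - 5*y^2 - 8*y + 48) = y*(y - 5)*(y + 3)*(y^2 - 8*y + 16) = y*(y - 5)*(y - 4)*(y + 3)*(y - 4)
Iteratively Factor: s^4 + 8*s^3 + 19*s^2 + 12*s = (s + 3)*(s^3 + 5*s^2 + 4*s) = s*(s + 3)*(s^2 + 5*s + 4) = s*(s + 1)*(s + 3)*(s + 4)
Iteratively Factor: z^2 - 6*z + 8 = (z - 4)*(z - 2)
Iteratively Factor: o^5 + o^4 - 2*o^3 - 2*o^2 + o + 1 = (o - 1)*(o^4 + 2*o^3 - 2*o - 1) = (o - 1)*(o + 1)*(o^3 + o^2 - o - 1) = (o - 1)*(o + 1)^2*(o^2 - 1) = (o - 1)^2*(o + 1)^2*(o + 1)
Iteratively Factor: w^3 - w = (w + 1)*(w^2 - w) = w*(w + 1)*(w - 1)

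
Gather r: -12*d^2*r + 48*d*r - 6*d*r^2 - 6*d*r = -6*d*r^2 + r*(-12*d^2 + 42*d)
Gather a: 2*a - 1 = 2*a - 1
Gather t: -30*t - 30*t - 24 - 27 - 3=-60*t - 54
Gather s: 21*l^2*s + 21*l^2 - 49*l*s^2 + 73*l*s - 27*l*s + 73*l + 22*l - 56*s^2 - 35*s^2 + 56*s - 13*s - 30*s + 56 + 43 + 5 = 21*l^2 + 95*l + s^2*(-49*l - 91) + s*(21*l^2 + 46*l + 13) + 104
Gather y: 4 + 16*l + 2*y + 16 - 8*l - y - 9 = 8*l + y + 11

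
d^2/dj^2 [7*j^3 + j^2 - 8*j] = 42*j + 2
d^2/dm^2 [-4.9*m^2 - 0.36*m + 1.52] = -9.80000000000000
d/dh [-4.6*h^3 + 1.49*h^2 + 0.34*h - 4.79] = -13.8*h^2 + 2.98*h + 0.34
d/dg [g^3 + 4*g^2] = g*(3*g + 8)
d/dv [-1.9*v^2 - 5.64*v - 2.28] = -3.8*v - 5.64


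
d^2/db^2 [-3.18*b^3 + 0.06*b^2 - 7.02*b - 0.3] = 0.12 - 19.08*b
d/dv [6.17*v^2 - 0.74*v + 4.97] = 12.34*v - 0.74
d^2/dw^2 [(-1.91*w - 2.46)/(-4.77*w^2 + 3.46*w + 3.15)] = ((-54.6642*w - 10.2512)*(-4.77*w^2 + 3.46*w + 3.15) - (1.91*w + 2.46)*(9.54*w - 3.46)*(19.08*w - 6.92))/(-4.77*w^2 + 3.46*w + 3.15)^3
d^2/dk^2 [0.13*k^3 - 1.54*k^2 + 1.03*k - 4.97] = 0.78*k - 3.08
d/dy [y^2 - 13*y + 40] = 2*y - 13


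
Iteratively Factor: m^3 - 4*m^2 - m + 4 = (m - 4)*(m^2 - 1) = (m - 4)*(m + 1)*(m - 1)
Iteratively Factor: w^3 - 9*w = (w + 3)*(w^2 - 3*w) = (w - 3)*(w + 3)*(w)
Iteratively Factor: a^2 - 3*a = (a - 3)*(a)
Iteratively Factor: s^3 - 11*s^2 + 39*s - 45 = (s - 3)*(s^2 - 8*s + 15) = (s - 3)^2*(s - 5)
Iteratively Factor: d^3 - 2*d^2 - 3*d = (d)*(d^2 - 2*d - 3) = d*(d + 1)*(d - 3)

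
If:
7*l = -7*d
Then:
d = -l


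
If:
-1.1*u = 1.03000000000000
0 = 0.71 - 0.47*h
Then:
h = 1.51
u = -0.94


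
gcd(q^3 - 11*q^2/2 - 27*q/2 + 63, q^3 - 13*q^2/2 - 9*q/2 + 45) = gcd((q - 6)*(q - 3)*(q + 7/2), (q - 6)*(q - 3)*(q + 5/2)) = q^2 - 9*q + 18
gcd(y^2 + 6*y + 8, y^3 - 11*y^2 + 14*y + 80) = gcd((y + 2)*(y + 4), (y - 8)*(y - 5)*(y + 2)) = y + 2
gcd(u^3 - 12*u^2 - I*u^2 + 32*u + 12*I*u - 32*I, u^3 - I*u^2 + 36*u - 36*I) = u - I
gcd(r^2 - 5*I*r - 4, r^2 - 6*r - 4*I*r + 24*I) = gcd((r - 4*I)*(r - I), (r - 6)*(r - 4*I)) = r - 4*I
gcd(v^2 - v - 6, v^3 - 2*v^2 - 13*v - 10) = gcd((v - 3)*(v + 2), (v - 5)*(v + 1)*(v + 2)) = v + 2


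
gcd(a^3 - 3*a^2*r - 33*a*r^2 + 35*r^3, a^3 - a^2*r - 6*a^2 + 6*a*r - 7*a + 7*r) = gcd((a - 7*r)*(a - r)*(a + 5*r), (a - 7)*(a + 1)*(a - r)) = -a + r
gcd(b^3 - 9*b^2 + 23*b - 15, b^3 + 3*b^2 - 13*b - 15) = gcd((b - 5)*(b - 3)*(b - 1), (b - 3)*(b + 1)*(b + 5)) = b - 3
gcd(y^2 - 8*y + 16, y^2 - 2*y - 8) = y - 4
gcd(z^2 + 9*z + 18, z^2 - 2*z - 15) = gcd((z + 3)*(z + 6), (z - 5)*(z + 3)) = z + 3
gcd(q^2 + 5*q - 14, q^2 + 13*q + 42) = q + 7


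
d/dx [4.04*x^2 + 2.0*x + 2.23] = 8.08*x + 2.0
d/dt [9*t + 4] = 9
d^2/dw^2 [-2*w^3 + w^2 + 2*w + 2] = 2 - 12*w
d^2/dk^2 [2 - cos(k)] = cos(k)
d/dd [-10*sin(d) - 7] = -10*cos(d)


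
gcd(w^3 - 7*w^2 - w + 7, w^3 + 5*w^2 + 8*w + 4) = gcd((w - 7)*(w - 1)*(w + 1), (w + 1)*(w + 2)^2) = w + 1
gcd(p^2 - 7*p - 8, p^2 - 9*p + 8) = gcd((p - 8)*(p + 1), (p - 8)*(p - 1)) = p - 8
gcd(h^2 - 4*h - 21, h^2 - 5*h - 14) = h - 7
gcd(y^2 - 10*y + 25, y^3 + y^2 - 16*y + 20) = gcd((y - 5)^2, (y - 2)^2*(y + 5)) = 1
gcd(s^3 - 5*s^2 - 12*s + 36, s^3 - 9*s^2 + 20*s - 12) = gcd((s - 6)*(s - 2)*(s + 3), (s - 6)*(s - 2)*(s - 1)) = s^2 - 8*s + 12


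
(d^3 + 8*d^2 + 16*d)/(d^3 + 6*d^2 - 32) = d/(d - 2)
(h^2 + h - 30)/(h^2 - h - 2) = (-h^2 - h + 30)/(-h^2 + h + 2)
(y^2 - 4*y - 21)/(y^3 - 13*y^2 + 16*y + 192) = (y - 7)/(y^2 - 16*y + 64)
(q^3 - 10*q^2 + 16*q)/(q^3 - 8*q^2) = (q - 2)/q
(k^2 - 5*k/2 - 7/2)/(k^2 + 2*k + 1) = (k - 7/2)/(k + 1)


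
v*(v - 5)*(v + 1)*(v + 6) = v^4 + 2*v^3 - 29*v^2 - 30*v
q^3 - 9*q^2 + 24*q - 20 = (q - 5)*(q - 2)^2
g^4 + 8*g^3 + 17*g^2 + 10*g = g*(g + 1)*(g + 2)*(g + 5)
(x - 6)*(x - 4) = x^2 - 10*x + 24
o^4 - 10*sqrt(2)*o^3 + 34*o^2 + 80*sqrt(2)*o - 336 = (o - 7*sqrt(2))*(o - 3*sqrt(2))*(o - 2*sqrt(2))*(o + 2*sqrt(2))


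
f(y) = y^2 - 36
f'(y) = 2*y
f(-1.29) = -34.34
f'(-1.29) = -2.58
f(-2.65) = -28.98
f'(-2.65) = -5.30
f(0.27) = -35.93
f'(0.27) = 0.54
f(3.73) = -22.09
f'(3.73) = 7.46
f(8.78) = 41.09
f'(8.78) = 17.56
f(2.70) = -28.71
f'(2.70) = 5.40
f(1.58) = -33.50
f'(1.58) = 3.16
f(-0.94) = -35.12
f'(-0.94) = -1.88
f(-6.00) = 0.00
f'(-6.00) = -12.00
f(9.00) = 45.00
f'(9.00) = 18.00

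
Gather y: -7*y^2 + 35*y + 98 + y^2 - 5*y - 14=-6*y^2 + 30*y + 84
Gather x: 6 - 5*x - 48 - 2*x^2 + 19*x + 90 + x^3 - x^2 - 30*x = x^3 - 3*x^2 - 16*x + 48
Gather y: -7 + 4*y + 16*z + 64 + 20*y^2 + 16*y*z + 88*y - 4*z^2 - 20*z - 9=20*y^2 + y*(16*z + 92) - 4*z^2 - 4*z + 48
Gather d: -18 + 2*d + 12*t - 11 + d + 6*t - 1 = 3*d + 18*t - 30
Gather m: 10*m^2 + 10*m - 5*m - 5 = 10*m^2 + 5*m - 5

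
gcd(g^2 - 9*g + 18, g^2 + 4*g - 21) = g - 3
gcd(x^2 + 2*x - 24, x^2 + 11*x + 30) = x + 6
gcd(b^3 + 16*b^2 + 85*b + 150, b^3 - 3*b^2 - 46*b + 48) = b + 6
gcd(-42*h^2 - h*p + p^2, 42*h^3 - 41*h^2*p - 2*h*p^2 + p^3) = -42*h^2 - h*p + p^2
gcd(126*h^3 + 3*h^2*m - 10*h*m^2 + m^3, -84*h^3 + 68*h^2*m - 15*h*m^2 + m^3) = 42*h^2 - 13*h*m + m^2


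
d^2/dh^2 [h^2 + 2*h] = 2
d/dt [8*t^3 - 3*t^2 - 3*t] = 24*t^2 - 6*t - 3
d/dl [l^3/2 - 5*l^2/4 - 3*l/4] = 3*l^2/2 - 5*l/2 - 3/4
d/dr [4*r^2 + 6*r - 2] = 8*r + 6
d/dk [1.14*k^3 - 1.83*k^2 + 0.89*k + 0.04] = 3.42*k^2 - 3.66*k + 0.89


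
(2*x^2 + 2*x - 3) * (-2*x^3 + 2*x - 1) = -4*x^5 - 4*x^4 + 10*x^3 + 2*x^2 - 8*x + 3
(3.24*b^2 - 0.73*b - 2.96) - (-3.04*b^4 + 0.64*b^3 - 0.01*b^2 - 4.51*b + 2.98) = 3.04*b^4 - 0.64*b^3 + 3.25*b^2 + 3.78*b - 5.94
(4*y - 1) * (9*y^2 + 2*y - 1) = 36*y^3 - y^2 - 6*y + 1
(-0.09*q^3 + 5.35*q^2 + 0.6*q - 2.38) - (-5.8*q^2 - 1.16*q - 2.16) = -0.09*q^3 + 11.15*q^2 + 1.76*q - 0.22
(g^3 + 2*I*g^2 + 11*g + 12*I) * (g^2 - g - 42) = g^5 - g^4 + 2*I*g^4 - 31*g^3 - 2*I*g^3 - 11*g^2 - 72*I*g^2 - 462*g - 12*I*g - 504*I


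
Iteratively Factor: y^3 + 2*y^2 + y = (y)*(y^2 + 2*y + 1) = y*(y + 1)*(y + 1)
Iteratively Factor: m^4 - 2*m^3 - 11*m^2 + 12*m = (m)*(m^3 - 2*m^2 - 11*m + 12) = m*(m + 3)*(m^2 - 5*m + 4) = m*(m - 4)*(m + 3)*(m - 1)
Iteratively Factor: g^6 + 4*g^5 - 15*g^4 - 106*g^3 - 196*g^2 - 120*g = (g + 3)*(g^5 + g^4 - 18*g^3 - 52*g^2 - 40*g) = (g + 2)*(g + 3)*(g^4 - g^3 - 16*g^2 - 20*g) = (g + 2)^2*(g + 3)*(g^3 - 3*g^2 - 10*g) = (g + 2)^3*(g + 3)*(g^2 - 5*g) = (g - 5)*(g + 2)^3*(g + 3)*(g)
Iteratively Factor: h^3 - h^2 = (h - 1)*(h^2) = h*(h - 1)*(h)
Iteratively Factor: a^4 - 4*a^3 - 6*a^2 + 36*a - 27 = (a + 3)*(a^3 - 7*a^2 + 15*a - 9) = (a - 1)*(a + 3)*(a^2 - 6*a + 9) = (a - 3)*(a - 1)*(a + 3)*(a - 3)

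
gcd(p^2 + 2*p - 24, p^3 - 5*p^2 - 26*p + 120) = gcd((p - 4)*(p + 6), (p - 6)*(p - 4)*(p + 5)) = p - 4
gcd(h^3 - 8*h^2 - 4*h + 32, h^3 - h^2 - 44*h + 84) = h - 2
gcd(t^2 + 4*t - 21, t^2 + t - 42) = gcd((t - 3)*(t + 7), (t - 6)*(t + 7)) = t + 7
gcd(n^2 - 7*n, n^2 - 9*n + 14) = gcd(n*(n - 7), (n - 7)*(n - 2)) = n - 7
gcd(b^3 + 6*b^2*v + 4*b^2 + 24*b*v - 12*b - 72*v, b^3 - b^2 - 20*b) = 1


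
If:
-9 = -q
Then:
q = 9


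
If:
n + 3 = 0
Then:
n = -3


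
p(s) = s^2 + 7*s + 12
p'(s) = 2*s + 7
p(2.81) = 39.57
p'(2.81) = 12.62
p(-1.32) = 4.50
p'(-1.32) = 4.36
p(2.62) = 37.20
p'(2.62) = 12.24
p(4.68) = 66.66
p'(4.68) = 16.36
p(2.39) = 34.44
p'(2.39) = 11.78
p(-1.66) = 3.14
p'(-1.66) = 3.68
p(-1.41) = 4.12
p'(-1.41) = 4.18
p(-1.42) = 4.08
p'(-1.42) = 4.16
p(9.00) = 156.00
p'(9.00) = 25.00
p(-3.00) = 0.00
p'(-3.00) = 1.00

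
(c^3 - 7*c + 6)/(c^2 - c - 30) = (-c^3 + 7*c - 6)/(-c^2 + c + 30)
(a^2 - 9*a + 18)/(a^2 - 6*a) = (a - 3)/a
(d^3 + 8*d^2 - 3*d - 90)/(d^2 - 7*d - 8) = (-d^3 - 8*d^2 + 3*d + 90)/(-d^2 + 7*d + 8)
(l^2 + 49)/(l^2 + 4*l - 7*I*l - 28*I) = (l + 7*I)/(l + 4)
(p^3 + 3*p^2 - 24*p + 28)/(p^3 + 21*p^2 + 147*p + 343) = (p^2 - 4*p + 4)/(p^2 + 14*p + 49)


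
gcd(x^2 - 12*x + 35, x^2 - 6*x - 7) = x - 7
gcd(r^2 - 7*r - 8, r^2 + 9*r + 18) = 1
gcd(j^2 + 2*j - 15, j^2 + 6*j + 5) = j + 5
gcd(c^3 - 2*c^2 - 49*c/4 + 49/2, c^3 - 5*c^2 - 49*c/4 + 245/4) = c^2 - 49/4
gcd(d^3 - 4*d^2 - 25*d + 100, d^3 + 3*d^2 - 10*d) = d + 5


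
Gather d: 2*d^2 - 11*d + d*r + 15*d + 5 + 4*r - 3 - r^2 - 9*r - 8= 2*d^2 + d*(r + 4) - r^2 - 5*r - 6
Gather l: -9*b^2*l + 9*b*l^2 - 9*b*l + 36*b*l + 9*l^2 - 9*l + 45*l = l^2*(9*b + 9) + l*(-9*b^2 + 27*b + 36)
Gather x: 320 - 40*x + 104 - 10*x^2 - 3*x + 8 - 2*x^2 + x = -12*x^2 - 42*x + 432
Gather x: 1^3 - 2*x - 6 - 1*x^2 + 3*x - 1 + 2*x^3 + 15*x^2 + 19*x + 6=2*x^3 + 14*x^2 + 20*x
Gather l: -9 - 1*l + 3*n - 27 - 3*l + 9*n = -4*l + 12*n - 36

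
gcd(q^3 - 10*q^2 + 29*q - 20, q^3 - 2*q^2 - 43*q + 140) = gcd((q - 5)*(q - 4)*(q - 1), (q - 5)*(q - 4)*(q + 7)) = q^2 - 9*q + 20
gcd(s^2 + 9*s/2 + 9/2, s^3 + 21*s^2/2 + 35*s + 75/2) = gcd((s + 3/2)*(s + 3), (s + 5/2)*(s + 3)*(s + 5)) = s + 3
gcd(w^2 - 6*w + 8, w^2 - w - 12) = w - 4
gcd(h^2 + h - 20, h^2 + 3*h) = 1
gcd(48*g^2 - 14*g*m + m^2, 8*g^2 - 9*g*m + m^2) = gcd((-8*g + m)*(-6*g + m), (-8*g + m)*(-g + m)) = 8*g - m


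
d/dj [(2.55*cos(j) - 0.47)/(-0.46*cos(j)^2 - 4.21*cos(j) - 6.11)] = (-1.173*cos(j)^2 + 0.432399999999999*cos(j) + 17.5592)*sin(j)/(0.2116*cos(j)^4 + 3.8732*cos(j)^3 + 23.3453*cos(j)^2 + 51.4462*cos(j) + 37.3321)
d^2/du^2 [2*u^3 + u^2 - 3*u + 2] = 12*u + 2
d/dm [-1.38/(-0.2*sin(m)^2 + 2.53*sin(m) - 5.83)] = (3.4914 - 0.552*sin(m))*cos(m)/(0.2*sin(m)^2 - 2.53*sin(m) + 5.83)^2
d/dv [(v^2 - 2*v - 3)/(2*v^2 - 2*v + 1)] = 2*(v^2 + 7*v - 4)/(4*v^4 - 8*v^3 + 8*v^2 - 4*v + 1)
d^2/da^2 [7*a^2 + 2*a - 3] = 14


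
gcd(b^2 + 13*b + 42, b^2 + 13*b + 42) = b^2 + 13*b + 42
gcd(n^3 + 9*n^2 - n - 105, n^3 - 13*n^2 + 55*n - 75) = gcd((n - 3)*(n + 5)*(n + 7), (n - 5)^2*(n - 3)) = n - 3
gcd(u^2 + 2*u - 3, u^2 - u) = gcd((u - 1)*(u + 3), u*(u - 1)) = u - 1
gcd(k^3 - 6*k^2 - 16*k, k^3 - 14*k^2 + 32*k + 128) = k^2 - 6*k - 16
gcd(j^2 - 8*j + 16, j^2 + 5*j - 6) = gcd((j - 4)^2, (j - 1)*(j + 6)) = 1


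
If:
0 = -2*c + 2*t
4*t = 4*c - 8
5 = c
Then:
No Solution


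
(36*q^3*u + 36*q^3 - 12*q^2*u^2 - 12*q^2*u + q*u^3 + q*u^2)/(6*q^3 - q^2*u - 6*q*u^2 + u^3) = q*(6*q*u + 6*q - u^2 - u)/(q^2 - u^2)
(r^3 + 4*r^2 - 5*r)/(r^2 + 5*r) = r - 1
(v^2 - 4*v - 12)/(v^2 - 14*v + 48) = (v + 2)/(v - 8)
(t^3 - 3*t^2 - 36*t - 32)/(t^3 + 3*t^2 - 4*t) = (t^2 - 7*t - 8)/(t*(t - 1))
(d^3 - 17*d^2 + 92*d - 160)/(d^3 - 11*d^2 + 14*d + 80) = (d - 4)/(d + 2)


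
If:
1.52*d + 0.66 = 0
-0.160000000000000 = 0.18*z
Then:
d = -0.43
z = -0.89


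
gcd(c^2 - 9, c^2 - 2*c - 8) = 1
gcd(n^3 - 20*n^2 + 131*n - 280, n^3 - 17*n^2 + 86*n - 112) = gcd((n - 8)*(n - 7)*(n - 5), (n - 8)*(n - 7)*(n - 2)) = n^2 - 15*n + 56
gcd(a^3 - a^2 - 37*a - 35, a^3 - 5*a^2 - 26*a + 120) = a + 5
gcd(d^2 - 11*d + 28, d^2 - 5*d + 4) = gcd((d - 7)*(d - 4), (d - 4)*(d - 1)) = d - 4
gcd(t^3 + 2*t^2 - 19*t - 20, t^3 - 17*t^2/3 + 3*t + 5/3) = 1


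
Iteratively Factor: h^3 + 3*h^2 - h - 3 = (h + 3)*(h^2 - 1) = (h - 1)*(h + 3)*(h + 1)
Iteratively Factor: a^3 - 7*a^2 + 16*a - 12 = (a - 2)*(a^2 - 5*a + 6) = (a - 2)^2*(a - 3)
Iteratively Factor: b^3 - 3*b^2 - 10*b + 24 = (b - 4)*(b^2 + b - 6) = (b - 4)*(b - 2)*(b + 3)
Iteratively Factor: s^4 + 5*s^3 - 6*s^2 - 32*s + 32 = (s + 4)*(s^3 + s^2 - 10*s + 8) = (s + 4)^2*(s^2 - 3*s + 2) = (s - 1)*(s + 4)^2*(s - 2)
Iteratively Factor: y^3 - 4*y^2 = (y)*(y^2 - 4*y) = y^2*(y - 4)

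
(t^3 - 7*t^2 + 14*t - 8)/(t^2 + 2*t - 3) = (t^2 - 6*t + 8)/(t + 3)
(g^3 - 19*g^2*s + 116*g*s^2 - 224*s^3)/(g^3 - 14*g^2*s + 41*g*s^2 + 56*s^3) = (g - 4*s)/(g + s)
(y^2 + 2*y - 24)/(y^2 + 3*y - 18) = (y - 4)/(y - 3)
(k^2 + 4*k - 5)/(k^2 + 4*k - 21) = (k^2 + 4*k - 5)/(k^2 + 4*k - 21)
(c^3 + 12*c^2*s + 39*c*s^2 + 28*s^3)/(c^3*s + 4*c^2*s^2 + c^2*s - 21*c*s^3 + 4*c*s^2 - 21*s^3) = (-c^2 - 5*c*s - 4*s^2)/(s*(-c^2 + 3*c*s - c + 3*s))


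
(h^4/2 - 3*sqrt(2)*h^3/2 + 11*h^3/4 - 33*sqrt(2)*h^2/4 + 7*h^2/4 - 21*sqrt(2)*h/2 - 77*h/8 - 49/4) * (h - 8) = h^5/2 - 3*sqrt(2)*h^4/2 - 5*h^4/4 - 81*h^3/4 + 15*sqrt(2)*h^3/4 - 189*h^2/8 + 111*sqrt(2)*h^2/2 + 259*h/4 + 84*sqrt(2)*h + 98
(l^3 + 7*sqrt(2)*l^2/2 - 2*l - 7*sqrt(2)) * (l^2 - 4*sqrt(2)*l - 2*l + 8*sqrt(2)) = l^5 - 2*l^4 - sqrt(2)*l^4/2 - 30*l^3 + sqrt(2)*l^3 + sqrt(2)*l^2 + 60*l^2 - 2*sqrt(2)*l + 56*l - 112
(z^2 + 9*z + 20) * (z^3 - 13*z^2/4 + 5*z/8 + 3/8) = z^5 + 23*z^4/4 - 69*z^3/8 - 59*z^2 + 127*z/8 + 15/2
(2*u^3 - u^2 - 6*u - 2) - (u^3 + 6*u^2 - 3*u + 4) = u^3 - 7*u^2 - 3*u - 6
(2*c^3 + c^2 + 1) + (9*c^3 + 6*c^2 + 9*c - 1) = 11*c^3 + 7*c^2 + 9*c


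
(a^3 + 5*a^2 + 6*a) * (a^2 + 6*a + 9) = a^5 + 11*a^4 + 45*a^3 + 81*a^2 + 54*a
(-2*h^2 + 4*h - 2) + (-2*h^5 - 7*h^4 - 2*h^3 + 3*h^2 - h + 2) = -2*h^5 - 7*h^4 - 2*h^3 + h^2 + 3*h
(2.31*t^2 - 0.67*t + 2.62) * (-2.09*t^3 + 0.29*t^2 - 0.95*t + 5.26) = -4.8279*t^5 + 2.0702*t^4 - 7.8646*t^3 + 13.5469*t^2 - 6.0132*t + 13.7812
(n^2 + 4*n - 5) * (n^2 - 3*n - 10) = n^4 + n^3 - 27*n^2 - 25*n + 50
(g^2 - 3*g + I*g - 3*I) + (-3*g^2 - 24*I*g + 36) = -2*g^2 - 3*g - 23*I*g + 36 - 3*I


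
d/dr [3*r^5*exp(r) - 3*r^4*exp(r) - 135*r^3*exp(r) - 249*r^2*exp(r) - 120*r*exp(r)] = 3*(r^5 + 4*r^4 - 49*r^3 - 218*r^2 - 206*r - 40)*exp(r)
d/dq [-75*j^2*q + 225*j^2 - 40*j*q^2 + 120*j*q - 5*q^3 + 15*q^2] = -75*j^2 - 80*j*q + 120*j - 15*q^2 + 30*q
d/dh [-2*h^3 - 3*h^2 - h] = -6*h^2 - 6*h - 1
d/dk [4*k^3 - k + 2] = 12*k^2 - 1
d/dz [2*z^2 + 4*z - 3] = 4*z + 4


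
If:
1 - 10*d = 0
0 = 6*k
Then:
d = 1/10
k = 0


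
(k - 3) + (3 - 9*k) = -8*k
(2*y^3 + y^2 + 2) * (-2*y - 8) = -4*y^4 - 18*y^3 - 8*y^2 - 4*y - 16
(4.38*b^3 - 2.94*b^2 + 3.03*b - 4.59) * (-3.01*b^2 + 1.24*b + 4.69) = -13.1838*b^5 + 14.2806*b^4 + 7.7763*b^3 + 3.7845*b^2 + 8.5191*b - 21.5271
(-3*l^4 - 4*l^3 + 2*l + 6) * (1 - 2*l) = 6*l^5 + 5*l^4 - 4*l^3 - 4*l^2 - 10*l + 6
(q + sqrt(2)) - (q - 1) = 1 + sqrt(2)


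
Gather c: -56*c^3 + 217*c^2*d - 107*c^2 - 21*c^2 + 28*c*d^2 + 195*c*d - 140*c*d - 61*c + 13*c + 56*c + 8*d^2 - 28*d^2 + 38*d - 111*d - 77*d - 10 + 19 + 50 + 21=-56*c^3 + c^2*(217*d - 128) + c*(28*d^2 + 55*d + 8) - 20*d^2 - 150*d + 80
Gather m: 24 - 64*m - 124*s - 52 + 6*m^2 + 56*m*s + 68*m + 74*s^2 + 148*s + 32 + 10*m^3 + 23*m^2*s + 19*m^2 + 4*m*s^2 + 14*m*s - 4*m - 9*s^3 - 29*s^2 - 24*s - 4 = 10*m^3 + m^2*(23*s + 25) + m*(4*s^2 + 70*s) - 9*s^3 + 45*s^2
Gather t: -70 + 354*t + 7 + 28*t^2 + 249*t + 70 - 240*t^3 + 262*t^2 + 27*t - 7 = -240*t^3 + 290*t^2 + 630*t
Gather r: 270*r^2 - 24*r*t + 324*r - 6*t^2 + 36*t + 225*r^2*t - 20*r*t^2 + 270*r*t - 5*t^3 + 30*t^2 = r^2*(225*t + 270) + r*(-20*t^2 + 246*t + 324) - 5*t^3 + 24*t^2 + 36*t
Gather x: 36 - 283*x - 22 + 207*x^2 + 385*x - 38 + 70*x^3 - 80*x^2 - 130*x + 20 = 70*x^3 + 127*x^2 - 28*x - 4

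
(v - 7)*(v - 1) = v^2 - 8*v + 7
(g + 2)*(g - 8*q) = g^2 - 8*g*q + 2*g - 16*q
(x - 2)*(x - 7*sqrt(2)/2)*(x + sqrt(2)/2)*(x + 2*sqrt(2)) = x^4 - 2*x^3 - sqrt(2)*x^3 - 31*x^2/2 + 2*sqrt(2)*x^2 - 7*sqrt(2)*x + 31*x + 14*sqrt(2)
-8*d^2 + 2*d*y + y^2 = (-2*d + y)*(4*d + y)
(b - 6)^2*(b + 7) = b^3 - 5*b^2 - 48*b + 252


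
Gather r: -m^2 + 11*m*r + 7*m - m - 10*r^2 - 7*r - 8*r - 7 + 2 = -m^2 + 6*m - 10*r^2 + r*(11*m - 15) - 5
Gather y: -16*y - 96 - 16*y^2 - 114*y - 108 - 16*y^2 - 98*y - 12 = -32*y^2 - 228*y - 216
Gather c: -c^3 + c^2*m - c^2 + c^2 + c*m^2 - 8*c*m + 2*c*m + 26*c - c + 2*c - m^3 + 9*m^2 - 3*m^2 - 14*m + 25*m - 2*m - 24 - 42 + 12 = -c^3 + c^2*m + c*(m^2 - 6*m + 27) - m^3 + 6*m^2 + 9*m - 54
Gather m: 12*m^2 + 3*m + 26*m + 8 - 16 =12*m^2 + 29*m - 8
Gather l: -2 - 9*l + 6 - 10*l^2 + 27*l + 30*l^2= 20*l^2 + 18*l + 4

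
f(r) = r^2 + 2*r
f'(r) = 2*r + 2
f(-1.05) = -1.00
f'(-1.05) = -0.10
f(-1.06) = -1.00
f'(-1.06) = -0.12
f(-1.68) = -0.54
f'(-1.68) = -1.36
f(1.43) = 4.90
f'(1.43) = 4.86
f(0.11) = 0.23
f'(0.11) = 2.22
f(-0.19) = -0.34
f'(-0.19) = 1.62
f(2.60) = 11.96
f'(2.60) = 7.20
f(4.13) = 25.32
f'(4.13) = 10.26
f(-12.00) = 120.00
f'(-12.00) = -22.00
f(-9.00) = 63.00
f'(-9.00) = -16.00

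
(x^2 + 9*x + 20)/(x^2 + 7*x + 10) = (x + 4)/(x + 2)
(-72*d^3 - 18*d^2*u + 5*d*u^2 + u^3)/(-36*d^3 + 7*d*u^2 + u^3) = (-4*d + u)/(-2*d + u)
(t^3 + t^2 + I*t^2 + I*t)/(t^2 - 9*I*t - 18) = t*(t^2 + t*(1 + I) + I)/(t^2 - 9*I*t - 18)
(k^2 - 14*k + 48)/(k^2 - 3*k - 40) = (k - 6)/(k + 5)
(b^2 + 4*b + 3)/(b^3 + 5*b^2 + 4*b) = (b + 3)/(b*(b + 4))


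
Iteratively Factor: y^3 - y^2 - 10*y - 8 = (y - 4)*(y^2 + 3*y + 2) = (y - 4)*(y + 1)*(y + 2)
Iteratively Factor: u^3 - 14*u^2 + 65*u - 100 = (u - 4)*(u^2 - 10*u + 25) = (u - 5)*(u - 4)*(u - 5)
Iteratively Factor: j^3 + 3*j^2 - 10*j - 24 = (j - 3)*(j^2 + 6*j + 8) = (j - 3)*(j + 2)*(j + 4)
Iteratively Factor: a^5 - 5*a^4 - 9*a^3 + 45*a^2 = (a)*(a^4 - 5*a^3 - 9*a^2 + 45*a) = a*(a + 3)*(a^3 - 8*a^2 + 15*a) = a^2*(a + 3)*(a^2 - 8*a + 15) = a^2*(a - 3)*(a + 3)*(a - 5)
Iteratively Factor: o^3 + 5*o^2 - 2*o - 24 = (o + 3)*(o^2 + 2*o - 8) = (o - 2)*(o + 3)*(o + 4)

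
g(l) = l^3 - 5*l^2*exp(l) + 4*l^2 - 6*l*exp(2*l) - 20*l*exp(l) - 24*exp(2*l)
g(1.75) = -1414.40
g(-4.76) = -17.37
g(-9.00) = -405.03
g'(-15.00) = 555.00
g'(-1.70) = -3.03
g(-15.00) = -2475.00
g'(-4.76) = 29.97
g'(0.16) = -104.91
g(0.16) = -38.17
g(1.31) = -557.41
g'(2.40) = -11356.18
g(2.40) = -5475.72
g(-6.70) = -121.31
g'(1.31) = -1193.60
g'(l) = -5*l^2*exp(l) + 3*l^2 - 12*l*exp(2*l) - 30*l*exp(l) + 8*l - 54*exp(2*l) - 20*exp(l)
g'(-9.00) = 170.98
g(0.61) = -117.85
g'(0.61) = -275.62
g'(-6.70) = 81.02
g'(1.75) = -2965.80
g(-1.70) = 9.76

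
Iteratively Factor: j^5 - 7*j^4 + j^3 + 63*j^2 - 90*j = (j - 3)*(j^4 - 4*j^3 - 11*j^2 + 30*j) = (j - 3)*(j - 2)*(j^3 - 2*j^2 - 15*j) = (j - 3)*(j - 2)*(j + 3)*(j^2 - 5*j) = j*(j - 3)*(j - 2)*(j + 3)*(j - 5)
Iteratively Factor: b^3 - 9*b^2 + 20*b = (b)*(b^2 - 9*b + 20) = b*(b - 5)*(b - 4)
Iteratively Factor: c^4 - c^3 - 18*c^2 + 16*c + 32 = (c - 2)*(c^3 + c^2 - 16*c - 16) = (c - 4)*(c - 2)*(c^2 + 5*c + 4) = (c - 4)*(c - 2)*(c + 1)*(c + 4)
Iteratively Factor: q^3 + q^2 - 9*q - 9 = (q - 3)*(q^2 + 4*q + 3) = (q - 3)*(q + 3)*(q + 1)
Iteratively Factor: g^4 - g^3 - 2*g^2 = (g)*(g^3 - g^2 - 2*g) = g^2*(g^2 - g - 2) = g^2*(g + 1)*(g - 2)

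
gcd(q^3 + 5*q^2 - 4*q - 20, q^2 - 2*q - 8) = q + 2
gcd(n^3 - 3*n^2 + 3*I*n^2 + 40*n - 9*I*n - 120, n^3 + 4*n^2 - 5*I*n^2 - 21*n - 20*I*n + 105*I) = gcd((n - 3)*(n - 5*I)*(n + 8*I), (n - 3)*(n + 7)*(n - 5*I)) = n^2 + n*(-3 - 5*I) + 15*I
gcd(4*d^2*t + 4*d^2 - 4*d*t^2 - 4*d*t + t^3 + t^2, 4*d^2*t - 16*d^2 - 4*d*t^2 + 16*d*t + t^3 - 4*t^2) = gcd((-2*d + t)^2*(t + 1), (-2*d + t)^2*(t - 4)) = 4*d^2 - 4*d*t + t^2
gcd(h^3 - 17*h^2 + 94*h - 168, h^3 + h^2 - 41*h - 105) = h - 7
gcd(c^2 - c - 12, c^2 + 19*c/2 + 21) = 1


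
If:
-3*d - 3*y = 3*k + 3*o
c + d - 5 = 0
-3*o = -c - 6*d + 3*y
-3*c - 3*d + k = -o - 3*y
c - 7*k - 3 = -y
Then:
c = 672/109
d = -127/109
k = 157/109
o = -784/109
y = 754/109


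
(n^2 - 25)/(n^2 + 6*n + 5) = (n - 5)/(n + 1)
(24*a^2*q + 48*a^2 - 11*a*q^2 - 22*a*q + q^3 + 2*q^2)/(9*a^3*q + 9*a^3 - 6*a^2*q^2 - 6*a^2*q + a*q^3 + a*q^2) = (-8*a*q - 16*a + q^2 + 2*q)/(a*(-3*a*q - 3*a + q^2 + q))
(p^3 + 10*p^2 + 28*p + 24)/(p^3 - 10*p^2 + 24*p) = (p^3 + 10*p^2 + 28*p + 24)/(p*(p^2 - 10*p + 24))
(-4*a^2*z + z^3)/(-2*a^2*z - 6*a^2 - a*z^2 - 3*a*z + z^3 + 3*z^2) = z*(2*a + z)/(a*z + 3*a + z^2 + 3*z)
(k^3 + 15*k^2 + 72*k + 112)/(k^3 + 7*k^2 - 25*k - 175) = (k^2 + 8*k + 16)/(k^2 - 25)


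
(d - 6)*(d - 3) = d^2 - 9*d + 18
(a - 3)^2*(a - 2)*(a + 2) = a^4 - 6*a^3 + 5*a^2 + 24*a - 36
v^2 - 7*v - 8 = (v - 8)*(v + 1)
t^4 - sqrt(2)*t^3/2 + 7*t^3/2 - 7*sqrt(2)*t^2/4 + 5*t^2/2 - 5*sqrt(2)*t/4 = t*(t + 1)*(t + 5/2)*(t - sqrt(2)/2)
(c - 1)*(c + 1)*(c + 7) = c^3 + 7*c^2 - c - 7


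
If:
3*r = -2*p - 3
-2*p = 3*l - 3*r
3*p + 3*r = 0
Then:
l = -5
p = 3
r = -3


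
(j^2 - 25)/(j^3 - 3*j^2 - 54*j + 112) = (j^2 - 25)/(j^3 - 3*j^2 - 54*j + 112)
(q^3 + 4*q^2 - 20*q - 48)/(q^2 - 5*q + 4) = (q^2 + 8*q + 12)/(q - 1)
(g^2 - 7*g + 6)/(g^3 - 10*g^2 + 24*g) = (g - 1)/(g*(g - 4))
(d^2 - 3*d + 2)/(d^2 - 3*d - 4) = (-d^2 + 3*d - 2)/(-d^2 + 3*d + 4)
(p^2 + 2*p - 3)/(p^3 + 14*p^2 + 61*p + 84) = (p - 1)/(p^2 + 11*p + 28)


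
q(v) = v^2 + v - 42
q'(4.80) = 10.60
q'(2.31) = 5.62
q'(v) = 2*v + 1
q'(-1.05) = -1.10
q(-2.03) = -39.91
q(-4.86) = -23.24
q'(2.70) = 6.40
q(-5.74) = -14.79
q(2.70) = -32.01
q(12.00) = 114.00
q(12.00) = 114.00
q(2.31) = -34.35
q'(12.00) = 25.00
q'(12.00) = 25.00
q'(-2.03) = -3.06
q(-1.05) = -41.95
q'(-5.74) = -10.48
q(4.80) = -14.16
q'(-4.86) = -8.72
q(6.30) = 3.99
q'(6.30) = 13.60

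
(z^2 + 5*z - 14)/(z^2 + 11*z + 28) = (z - 2)/(z + 4)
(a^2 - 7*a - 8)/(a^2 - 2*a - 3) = (a - 8)/(a - 3)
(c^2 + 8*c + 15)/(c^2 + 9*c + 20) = (c + 3)/(c + 4)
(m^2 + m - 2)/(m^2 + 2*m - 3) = (m + 2)/(m + 3)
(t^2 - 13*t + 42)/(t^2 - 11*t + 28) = (t - 6)/(t - 4)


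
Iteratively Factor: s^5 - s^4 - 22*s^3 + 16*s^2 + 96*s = (s + 4)*(s^4 - 5*s^3 - 2*s^2 + 24*s) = (s - 3)*(s + 4)*(s^3 - 2*s^2 - 8*s) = s*(s - 3)*(s + 4)*(s^2 - 2*s - 8) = s*(s - 4)*(s - 3)*(s + 4)*(s + 2)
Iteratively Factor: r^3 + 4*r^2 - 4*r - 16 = (r + 2)*(r^2 + 2*r - 8) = (r + 2)*(r + 4)*(r - 2)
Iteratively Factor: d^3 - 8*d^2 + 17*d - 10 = (d - 1)*(d^2 - 7*d + 10) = (d - 5)*(d - 1)*(d - 2)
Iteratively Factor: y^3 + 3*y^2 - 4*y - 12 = (y + 2)*(y^2 + y - 6) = (y + 2)*(y + 3)*(y - 2)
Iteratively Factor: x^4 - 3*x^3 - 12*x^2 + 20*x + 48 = (x + 2)*(x^3 - 5*x^2 - 2*x + 24) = (x - 4)*(x + 2)*(x^2 - x - 6) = (x - 4)*(x + 2)^2*(x - 3)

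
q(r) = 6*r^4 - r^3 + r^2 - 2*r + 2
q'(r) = 24*r^3 - 3*r^2 + 2*r - 2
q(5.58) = 5665.09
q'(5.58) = 4085.54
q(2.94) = 427.62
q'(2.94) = 587.84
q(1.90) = 73.14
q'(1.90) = 155.59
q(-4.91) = 3641.50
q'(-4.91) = -2925.04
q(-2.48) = 255.33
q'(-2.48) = -391.48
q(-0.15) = 2.33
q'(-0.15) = -2.45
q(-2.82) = 417.46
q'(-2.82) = -569.72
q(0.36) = 1.46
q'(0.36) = -0.55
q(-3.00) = 530.00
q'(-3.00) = -683.00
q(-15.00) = 307382.00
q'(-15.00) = -81707.00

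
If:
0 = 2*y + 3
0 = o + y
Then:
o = 3/2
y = -3/2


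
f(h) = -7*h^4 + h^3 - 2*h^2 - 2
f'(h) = -28*h^3 + 3*h^2 - 4*h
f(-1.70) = -71.16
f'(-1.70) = 153.03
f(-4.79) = -3842.81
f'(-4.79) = 3165.25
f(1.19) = -17.18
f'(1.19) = -47.70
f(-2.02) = -134.95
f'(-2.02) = 251.11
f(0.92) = -7.93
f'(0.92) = -22.94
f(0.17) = -2.06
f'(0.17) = -0.73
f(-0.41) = -2.60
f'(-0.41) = 4.07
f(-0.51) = -3.13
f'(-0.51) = 6.53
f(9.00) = -45362.00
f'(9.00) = -20205.00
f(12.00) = -143714.00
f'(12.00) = -48000.00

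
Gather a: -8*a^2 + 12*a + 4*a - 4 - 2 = -8*a^2 + 16*a - 6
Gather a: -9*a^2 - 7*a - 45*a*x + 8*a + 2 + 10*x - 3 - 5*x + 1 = -9*a^2 + a*(1 - 45*x) + 5*x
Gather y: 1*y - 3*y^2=-3*y^2 + y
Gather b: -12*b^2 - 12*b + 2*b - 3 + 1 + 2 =-12*b^2 - 10*b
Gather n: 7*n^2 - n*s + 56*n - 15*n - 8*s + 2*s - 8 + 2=7*n^2 + n*(41 - s) - 6*s - 6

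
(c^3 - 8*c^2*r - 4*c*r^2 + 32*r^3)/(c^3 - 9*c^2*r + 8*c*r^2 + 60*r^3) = (c^2 - 10*c*r + 16*r^2)/(c^2 - 11*c*r + 30*r^2)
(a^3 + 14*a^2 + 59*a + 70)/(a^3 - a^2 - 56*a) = (a^2 + 7*a + 10)/(a*(a - 8))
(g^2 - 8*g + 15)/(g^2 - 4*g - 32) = (-g^2 + 8*g - 15)/(-g^2 + 4*g + 32)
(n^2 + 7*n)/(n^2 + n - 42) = n/(n - 6)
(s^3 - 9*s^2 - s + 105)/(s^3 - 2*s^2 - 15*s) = (s - 7)/s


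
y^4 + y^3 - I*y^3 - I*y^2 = y^2*(y + 1)*(y - I)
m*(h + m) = h*m + m^2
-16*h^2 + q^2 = (-4*h + q)*(4*h + q)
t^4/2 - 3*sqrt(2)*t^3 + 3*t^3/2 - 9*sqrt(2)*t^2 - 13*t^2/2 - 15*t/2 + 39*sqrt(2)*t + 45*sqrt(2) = (t/2 + 1/2)*(t - 3)*(t + 5)*(t - 6*sqrt(2))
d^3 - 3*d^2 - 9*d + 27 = (d - 3)^2*(d + 3)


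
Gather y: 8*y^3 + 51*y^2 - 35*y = 8*y^3 + 51*y^2 - 35*y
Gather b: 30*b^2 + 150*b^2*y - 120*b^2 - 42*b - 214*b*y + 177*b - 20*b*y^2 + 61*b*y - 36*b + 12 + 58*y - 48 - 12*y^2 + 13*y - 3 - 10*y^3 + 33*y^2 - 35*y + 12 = b^2*(150*y - 90) + b*(-20*y^2 - 153*y + 99) - 10*y^3 + 21*y^2 + 36*y - 27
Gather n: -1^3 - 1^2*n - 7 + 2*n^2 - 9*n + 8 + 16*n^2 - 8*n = 18*n^2 - 18*n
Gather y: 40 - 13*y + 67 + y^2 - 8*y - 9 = y^2 - 21*y + 98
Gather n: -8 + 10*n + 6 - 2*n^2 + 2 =-2*n^2 + 10*n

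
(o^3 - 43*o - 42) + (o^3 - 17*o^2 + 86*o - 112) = 2*o^3 - 17*o^2 + 43*o - 154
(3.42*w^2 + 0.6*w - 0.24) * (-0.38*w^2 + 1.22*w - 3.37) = -1.2996*w^4 + 3.9444*w^3 - 10.7022*w^2 - 2.3148*w + 0.8088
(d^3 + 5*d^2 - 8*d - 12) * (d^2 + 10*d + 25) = d^5 + 15*d^4 + 67*d^3 + 33*d^2 - 320*d - 300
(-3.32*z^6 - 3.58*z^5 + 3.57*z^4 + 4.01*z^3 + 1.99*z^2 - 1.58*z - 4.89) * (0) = 0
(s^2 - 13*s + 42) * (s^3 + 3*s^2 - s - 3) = s^5 - 10*s^4 + 2*s^3 + 136*s^2 - 3*s - 126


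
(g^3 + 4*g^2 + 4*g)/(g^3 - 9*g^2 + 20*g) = (g^2 + 4*g + 4)/(g^2 - 9*g + 20)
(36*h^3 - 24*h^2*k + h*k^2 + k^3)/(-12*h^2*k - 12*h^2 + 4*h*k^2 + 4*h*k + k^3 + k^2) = (-3*h + k)/(k + 1)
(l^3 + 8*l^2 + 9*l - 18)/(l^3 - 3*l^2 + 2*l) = (l^2 + 9*l + 18)/(l*(l - 2))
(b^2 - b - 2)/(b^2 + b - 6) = (b + 1)/(b + 3)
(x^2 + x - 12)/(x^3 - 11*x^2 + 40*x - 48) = (x + 4)/(x^2 - 8*x + 16)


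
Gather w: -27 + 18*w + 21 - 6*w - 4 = 12*w - 10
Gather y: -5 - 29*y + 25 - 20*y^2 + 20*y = -20*y^2 - 9*y + 20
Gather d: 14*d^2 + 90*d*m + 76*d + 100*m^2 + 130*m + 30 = 14*d^2 + d*(90*m + 76) + 100*m^2 + 130*m + 30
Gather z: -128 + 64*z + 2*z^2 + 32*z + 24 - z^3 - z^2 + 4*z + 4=-z^3 + z^2 + 100*z - 100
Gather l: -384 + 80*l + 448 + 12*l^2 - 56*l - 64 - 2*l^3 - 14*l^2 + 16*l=-2*l^3 - 2*l^2 + 40*l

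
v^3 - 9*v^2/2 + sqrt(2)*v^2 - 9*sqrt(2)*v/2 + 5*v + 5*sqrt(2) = (v - 5/2)*(v - 2)*(v + sqrt(2))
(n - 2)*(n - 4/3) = n^2 - 10*n/3 + 8/3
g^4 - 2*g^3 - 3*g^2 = g^2*(g - 3)*(g + 1)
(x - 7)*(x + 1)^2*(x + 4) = x^4 - x^3 - 33*x^2 - 59*x - 28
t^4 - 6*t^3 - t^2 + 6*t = t*(t - 6)*(t - 1)*(t + 1)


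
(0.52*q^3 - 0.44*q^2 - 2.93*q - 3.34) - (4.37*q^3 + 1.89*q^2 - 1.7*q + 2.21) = -3.85*q^3 - 2.33*q^2 - 1.23*q - 5.55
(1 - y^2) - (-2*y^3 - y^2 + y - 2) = 2*y^3 - y + 3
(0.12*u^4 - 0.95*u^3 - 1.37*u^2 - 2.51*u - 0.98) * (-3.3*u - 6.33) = -0.396*u^5 + 2.3754*u^4 + 10.5345*u^3 + 16.9551*u^2 + 19.1223*u + 6.2034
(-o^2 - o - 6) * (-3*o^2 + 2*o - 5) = 3*o^4 + o^3 + 21*o^2 - 7*o + 30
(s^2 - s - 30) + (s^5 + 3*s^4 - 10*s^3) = s^5 + 3*s^4 - 10*s^3 + s^2 - s - 30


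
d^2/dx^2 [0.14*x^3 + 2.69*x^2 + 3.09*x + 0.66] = 0.84*x + 5.38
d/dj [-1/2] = 0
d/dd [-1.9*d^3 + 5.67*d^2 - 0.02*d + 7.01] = -5.7*d^2 + 11.34*d - 0.02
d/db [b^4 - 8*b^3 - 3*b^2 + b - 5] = 4*b^3 - 24*b^2 - 6*b + 1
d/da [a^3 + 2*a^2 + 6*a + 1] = 3*a^2 + 4*a + 6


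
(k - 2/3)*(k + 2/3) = k^2 - 4/9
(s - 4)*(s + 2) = s^2 - 2*s - 8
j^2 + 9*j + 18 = (j + 3)*(j + 6)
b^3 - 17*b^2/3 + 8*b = b*(b - 3)*(b - 8/3)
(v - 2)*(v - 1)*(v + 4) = v^3 + v^2 - 10*v + 8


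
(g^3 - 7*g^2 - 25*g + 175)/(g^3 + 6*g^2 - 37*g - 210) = (g^2 - 12*g + 35)/(g^2 + g - 42)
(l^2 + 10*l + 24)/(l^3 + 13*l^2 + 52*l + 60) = (l + 4)/(l^2 + 7*l + 10)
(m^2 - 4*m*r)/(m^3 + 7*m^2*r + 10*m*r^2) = (m - 4*r)/(m^2 + 7*m*r + 10*r^2)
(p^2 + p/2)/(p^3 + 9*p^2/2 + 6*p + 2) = p/(p^2 + 4*p + 4)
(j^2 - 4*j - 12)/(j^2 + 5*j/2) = 2*(j^2 - 4*j - 12)/(j*(2*j + 5))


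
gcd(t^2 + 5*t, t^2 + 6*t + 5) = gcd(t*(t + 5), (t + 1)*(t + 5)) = t + 5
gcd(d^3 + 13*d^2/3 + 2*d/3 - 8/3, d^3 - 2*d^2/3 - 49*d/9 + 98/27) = d - 2/3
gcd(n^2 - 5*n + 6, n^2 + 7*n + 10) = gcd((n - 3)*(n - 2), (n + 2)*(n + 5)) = 1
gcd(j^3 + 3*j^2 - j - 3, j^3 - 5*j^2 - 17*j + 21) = j^2 + 2*j - 3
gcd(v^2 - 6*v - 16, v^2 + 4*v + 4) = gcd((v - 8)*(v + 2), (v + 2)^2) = v + 2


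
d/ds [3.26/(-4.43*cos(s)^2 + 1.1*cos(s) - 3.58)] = (3.586 - 28.8836*cos(s))*sin(s)/(4.43*cos(s)^2 - 1.1*cos(s) + 3.58)^2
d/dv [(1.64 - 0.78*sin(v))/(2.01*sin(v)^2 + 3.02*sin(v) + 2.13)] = (1.5678*sin(v)^2 - 6.5928*sin(v) - 6.6142)*cos(v)/(4.0401*sin(v)^4 + 12.1404*sin(v)^3 + 17.683*sin(v)^2 + 12.8652*sin(v) + 4.5369)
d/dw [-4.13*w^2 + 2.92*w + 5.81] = 2.92 - 8.26*w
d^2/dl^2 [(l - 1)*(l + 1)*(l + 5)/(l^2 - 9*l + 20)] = 30*(7*l^3 - 57*l^2 + 93*l + 101)/(l^6 - 27*l^5 + 303*l^4 - 1809*l^3 + 6060*l^2 - 10800*l + 8000)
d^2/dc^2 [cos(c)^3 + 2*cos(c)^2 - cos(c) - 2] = cos(c)/4 - 4*cos(2*c) - 9*cos(3*c)/4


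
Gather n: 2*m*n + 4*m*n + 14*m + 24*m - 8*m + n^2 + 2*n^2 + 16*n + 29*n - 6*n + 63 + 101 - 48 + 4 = 30*m + 3*n^2 + n*(6*m + 39) + 120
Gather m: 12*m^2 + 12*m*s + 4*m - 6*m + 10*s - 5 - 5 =12*m^2 + m*(12*s - 2) + 10*s - 10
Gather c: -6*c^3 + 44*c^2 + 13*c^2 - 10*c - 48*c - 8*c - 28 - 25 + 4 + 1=-6*c^3 + 57*c^2 - 66*c - 48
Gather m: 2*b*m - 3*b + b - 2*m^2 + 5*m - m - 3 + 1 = -2*b - 2*m^2 + m*(2*b + 4) - 2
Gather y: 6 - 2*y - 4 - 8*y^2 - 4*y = -8*y^2 - 6*y + 2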